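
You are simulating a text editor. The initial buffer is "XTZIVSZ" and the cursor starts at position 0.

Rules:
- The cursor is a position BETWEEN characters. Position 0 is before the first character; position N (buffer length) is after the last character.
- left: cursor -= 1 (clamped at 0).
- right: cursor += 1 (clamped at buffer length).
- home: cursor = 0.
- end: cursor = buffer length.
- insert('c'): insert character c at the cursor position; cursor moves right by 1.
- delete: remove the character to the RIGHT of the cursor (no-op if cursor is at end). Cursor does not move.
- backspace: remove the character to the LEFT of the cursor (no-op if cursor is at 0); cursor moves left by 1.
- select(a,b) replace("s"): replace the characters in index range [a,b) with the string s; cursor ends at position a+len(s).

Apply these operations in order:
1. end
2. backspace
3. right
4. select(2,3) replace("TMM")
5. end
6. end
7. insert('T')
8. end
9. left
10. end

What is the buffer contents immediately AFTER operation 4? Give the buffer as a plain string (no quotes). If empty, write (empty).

After op 1 (end): buf='XTZIVSZ' cursor=7
After op 2 (backspace): buf='XTZIVS' cursor=6
After op 3 (right): buf='XTZIVS' cursor=6
After op 4 (select(2,3) replace("TMM")): buf='XTTMMIVS' cursor=5

Answer: XTTMMIVS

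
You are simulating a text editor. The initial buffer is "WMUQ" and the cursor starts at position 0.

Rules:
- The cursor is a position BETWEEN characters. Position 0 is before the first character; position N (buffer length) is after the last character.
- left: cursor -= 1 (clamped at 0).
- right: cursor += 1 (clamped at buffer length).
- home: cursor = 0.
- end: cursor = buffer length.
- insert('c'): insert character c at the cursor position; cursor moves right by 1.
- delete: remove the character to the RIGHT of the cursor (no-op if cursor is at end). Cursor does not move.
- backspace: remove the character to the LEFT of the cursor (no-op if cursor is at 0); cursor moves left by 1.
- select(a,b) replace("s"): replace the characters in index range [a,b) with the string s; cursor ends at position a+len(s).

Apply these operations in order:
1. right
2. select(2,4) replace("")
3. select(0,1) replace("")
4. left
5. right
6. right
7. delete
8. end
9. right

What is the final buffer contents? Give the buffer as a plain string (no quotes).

Answer: M

Derivation:
After op 1 (right): buf='WMUQ' cursor=1
After op 2 (select(2,4) replace("")): buf='WM' cursor=2
After op 3 (select(0,1) replace("")): buf='M' cursor=0
After op 4 (left): buf='M' cursor=0
After op 5 (right): buf='M' cursor=1
After op 6 (right): buf='M' cursor=1
After op 7 (delete): buf='M' cursor=1
After op 8 (end): buf='M' cursor=1
After op 9 (right): buf='M' cursor=1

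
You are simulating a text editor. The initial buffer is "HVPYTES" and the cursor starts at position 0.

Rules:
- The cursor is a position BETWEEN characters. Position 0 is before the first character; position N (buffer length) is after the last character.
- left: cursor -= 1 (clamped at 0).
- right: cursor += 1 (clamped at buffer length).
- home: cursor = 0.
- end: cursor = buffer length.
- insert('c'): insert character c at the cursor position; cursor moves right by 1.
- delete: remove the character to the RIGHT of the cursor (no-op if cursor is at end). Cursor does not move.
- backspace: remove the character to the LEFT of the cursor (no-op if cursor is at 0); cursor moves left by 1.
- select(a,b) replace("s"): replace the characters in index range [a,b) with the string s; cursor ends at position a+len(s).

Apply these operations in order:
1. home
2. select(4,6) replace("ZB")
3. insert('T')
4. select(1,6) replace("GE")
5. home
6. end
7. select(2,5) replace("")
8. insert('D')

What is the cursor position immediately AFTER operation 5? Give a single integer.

After op 1 (home): buf='HVPYTES' cursor=0
After op 2 (select(4,6) replace("ZB")): buf='HVPYZBS' cursor=6
After op 3 (insert('T')): buf='HVPYZBTS' cursor=7
After op 4 (select(1,6) replace("GE")): buf='HGETS' cursor=3
After op 5 (home): buf='HGETS' cursor=0

Answer: 0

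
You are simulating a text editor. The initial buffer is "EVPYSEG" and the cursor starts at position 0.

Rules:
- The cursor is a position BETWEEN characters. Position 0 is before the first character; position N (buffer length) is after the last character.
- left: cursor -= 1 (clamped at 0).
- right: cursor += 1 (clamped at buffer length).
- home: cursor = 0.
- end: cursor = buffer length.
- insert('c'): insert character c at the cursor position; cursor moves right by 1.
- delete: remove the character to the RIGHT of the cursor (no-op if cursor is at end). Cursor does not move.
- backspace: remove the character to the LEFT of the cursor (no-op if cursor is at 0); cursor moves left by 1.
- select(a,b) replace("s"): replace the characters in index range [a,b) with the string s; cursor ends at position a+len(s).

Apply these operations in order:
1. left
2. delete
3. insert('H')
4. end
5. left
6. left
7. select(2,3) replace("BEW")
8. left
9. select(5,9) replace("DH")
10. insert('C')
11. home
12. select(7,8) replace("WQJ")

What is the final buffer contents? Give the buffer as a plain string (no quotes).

After op 1 (left): buf='EVPYSEG' cursor=0
After op 2 (delete): buf='VPYSEG' cursor=0
After op 3 (insert('H')): buf='HVPYSEG' cursor=1
After op 4 (end): buf='HVPYSEG' cursor=7
After op 5 (left): buf='HVPYSEG' cursor=6
After op 6 (left): buf='HVPYSEG' cursor=5
After op 7 (select(2,3) replace("BEW")): buf='HVBEWYSEG' cursor=5
After op 8 (left): buf='HVBEWYSEG' cursor=4
After op 9 (select(5,9) replace("DH")): buf='HVBEWDH' cursor=7
After op 10 (insert('C')): buf='HVBEWDHC' cursor=8
After op 11 (home): buf='HVBEWDHC' cursor=0
After op 12 (select(7,8) replace("WQJ")): buf='HVBEWDHWQJ' cursor=10

Answer: HVBEWDHWQJ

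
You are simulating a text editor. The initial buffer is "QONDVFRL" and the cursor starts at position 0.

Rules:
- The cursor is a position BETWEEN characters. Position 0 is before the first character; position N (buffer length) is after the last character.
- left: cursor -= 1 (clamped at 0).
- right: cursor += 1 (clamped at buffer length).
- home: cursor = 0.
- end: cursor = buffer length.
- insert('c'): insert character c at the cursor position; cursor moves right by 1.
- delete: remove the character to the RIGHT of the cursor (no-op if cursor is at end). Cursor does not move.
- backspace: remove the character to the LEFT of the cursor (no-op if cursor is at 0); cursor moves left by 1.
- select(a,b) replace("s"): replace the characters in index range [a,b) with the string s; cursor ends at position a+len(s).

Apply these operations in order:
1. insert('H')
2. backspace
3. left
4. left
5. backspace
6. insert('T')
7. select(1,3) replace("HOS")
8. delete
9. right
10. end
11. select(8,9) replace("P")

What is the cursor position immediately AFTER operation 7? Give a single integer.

After op 1 (insert('H')): buf='HQONDVFRL' cursor=1
After op 2 (backspace): buf='QONDVFRL' cursor=0
After op 3 (left): buf='QONDVFRL' cursor=0
After op 4 (left): buf='QONDVFRL' cursor=0
After op 5 (backspace): buf='QONDVFRL' cursor=0
After op 6 (insert('T')): buf='TQONDVFRL' cursor=1
After op 7 (select(1,3) replace("HOS")): buf='THOSNDVFRL' cursor=4

Answer: 4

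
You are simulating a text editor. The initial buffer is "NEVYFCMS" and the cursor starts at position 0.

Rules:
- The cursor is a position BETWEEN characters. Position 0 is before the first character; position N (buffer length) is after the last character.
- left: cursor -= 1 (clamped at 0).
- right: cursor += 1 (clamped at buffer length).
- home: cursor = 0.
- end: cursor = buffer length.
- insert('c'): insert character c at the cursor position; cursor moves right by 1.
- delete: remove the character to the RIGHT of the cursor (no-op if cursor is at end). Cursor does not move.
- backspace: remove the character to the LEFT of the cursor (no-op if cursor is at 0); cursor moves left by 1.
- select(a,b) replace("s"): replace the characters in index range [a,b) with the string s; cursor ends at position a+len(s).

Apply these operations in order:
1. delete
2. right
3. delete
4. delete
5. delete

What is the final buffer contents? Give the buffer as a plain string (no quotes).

After op 1 (delete): buf='EVYFCMS' cursor=0
After op 2 (right): buf='EVYFCMS' cursor=1
After op 3 (delete): buf='EYFCMS' cursor=1
After op 4 (delete): buf='EFCMS' cursor=1
After op 5 (delete): buf='ECMS' cursor=1

Answer: ECMS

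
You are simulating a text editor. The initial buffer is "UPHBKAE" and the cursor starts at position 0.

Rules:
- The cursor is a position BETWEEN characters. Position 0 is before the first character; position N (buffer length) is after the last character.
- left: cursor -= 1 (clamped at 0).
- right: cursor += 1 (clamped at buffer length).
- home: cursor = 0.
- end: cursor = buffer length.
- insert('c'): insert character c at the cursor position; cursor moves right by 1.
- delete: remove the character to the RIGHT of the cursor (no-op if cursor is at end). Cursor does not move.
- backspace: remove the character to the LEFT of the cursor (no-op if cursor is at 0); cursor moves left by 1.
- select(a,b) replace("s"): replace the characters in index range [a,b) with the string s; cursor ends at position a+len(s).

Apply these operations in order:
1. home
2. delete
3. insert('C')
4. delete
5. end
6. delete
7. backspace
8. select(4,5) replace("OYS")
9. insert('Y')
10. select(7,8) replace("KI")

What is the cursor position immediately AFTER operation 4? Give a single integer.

Answer: 1

Derivation:
After op 1 (home): buf='UPHBKAE' cursor=0
After op 2 (delete): buf='PHBKAE' cursor=0
After op 3 (insert('C')): buf='CPHBKAE' cursor=1
After op 4 (delete): buf='CHBKAE' cursor=1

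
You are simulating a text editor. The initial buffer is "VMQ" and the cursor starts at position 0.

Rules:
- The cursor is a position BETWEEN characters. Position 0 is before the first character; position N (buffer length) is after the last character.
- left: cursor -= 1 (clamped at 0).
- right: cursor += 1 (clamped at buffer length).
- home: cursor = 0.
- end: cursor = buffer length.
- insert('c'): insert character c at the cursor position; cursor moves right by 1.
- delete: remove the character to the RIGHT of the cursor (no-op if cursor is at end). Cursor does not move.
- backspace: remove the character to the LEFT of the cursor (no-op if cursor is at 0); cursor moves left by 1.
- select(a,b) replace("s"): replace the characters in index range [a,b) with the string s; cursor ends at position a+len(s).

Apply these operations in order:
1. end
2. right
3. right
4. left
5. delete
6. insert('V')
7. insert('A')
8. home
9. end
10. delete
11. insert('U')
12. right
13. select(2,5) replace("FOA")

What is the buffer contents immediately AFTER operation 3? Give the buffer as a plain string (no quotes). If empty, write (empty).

Answer: VMQ

Derivation:
After op 1 (end): buf='VMQ' cursor=3
After op 2 (right): buf='VMQ' cursor=3
After op 3 (right): buf='VMQ' cursor=3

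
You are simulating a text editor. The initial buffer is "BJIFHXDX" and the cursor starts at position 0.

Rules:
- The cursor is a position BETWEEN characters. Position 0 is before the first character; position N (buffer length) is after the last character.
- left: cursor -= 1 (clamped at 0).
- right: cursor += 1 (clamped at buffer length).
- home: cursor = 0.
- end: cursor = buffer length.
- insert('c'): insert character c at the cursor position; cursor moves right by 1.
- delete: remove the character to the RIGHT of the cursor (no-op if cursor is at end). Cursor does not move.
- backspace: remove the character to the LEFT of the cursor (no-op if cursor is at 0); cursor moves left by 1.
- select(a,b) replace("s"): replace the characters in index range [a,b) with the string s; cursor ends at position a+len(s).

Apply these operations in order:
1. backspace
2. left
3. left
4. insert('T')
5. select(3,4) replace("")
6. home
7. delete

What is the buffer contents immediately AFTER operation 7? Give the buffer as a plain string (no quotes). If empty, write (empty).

After op 1 (backspace): buf='BJIFHXDX' cursor=0
After op 2 (left): buf='BJIFHXDX' cursor=0
After op 3 (left): buf='BJIFHXDX' cursor=0
After op 4 (insert('T')): buf='TBJIFHXDX' cursor=1
After op 5 (select(3,4) replace("")): buf='TBJFHXDX' cursor=3
After op 6 (home): buf='TBJFHXDX' cursor=0
After op 7 (delete): buf='BJFHXDX' cursor=0

Answer: BJFHXDX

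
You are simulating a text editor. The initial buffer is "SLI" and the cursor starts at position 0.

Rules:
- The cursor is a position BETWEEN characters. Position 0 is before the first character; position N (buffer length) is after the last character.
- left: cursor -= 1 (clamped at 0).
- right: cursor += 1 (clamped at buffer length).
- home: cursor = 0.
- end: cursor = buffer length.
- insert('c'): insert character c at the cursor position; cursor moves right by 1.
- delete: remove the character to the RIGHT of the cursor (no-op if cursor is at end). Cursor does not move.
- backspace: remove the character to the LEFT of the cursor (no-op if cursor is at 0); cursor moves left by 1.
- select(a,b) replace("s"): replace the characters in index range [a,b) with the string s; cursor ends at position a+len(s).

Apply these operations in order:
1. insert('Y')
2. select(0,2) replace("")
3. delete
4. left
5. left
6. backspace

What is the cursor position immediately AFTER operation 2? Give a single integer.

After op 1 (insert('Y')): buf='YSLI' cursor=1
After op 2 (select(0,2) replace("")): buf='LI' cursor=0

Answer: 0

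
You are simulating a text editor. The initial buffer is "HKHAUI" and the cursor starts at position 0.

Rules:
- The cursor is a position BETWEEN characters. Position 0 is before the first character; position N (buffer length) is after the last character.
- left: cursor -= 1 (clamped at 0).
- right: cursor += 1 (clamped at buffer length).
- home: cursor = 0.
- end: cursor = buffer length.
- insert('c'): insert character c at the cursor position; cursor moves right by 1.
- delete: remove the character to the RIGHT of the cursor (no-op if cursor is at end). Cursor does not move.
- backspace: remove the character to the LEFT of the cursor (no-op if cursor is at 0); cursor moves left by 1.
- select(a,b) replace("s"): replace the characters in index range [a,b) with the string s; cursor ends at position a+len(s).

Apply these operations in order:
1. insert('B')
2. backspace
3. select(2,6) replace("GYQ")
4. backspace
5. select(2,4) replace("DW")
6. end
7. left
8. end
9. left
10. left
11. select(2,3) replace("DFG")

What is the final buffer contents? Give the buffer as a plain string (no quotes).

After op 1 (insert('B')): buf='BHKHAUI' cursor=1
After op 2 (backspace): buf='HKHAUI' cursor=0
After op 3 (select(2,6) replace("GYQ")): buf='HKGYQ' cursor=5
After op 4 (backspace): buf='HKGY' cursor=4
After op 5 (select(2,4) replace("DW")): buf='HKDW' cursor=4
After op 6 (end): buf='HKDW' cursor=4
After op 7 (left): buf='HKDW' cursor=3
After op 8 (end): buf='HKDW' cursor=4
After op 9 (left): buf='HKDW' cursor=3
After op 10 (left): buf='HKDW' cursor=2
After op 11 (select(2,3) replace("DFG")): buf='HKDFGW' cursor=5

Answer: HKDFGW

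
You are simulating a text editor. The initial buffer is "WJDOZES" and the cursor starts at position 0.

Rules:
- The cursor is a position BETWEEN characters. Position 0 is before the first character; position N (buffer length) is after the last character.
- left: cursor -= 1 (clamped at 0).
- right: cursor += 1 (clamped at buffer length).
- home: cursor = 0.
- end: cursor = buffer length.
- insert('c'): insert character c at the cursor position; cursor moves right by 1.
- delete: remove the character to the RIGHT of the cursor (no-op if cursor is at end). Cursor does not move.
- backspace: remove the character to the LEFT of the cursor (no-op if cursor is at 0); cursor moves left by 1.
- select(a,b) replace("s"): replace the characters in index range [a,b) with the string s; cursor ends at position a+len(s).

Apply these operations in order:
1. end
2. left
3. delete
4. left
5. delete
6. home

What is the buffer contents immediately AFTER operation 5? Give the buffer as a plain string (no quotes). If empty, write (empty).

After op 1 (end): buf='WJDOZES' cursor=7
After op 2 (left): buf='WJDOZES' cursor=6
After op 3 (delete): buf='WJDOZE' cursor=6
After op 4 (left): buf='WJDOZE' cursor=5
After op 5 (delete): buf='WJDOZ' cursor=5

Answer: WJDOZ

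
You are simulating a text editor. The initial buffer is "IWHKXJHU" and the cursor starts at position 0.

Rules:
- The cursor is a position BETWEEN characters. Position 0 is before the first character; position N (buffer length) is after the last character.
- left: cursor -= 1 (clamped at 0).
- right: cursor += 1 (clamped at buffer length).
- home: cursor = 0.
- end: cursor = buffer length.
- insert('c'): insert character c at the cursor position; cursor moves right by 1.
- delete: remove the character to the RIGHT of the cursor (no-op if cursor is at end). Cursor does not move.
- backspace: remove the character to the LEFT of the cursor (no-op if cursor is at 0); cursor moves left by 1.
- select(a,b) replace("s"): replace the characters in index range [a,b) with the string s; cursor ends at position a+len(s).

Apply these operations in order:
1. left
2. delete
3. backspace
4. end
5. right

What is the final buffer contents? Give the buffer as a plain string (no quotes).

Answer: WHKXJHU

Derivation:
After op 1 (left): buf='IWHKXJHU' cursor=0
After op 2 (delete): buf='WHKXJHU' cursor=0
After op 3 (backspace): buf='WHKXJHU' cursor=0
After op 4 (end): buf='WHKXJHU' cursor=7
After op 5 (right): buf='WHKXJHU' cursor=7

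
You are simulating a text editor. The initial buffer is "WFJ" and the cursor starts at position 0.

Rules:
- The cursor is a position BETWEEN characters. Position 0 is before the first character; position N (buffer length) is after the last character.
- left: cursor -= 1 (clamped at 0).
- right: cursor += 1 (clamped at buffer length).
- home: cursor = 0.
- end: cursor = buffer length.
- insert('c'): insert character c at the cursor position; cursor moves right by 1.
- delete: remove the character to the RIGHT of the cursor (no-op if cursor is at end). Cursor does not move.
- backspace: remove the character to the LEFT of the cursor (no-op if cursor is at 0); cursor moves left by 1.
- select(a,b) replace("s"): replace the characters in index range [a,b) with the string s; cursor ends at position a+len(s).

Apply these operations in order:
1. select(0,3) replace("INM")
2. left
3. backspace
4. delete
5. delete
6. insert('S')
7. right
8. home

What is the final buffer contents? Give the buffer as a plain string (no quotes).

Answer: IS

Derivation:
After op 1 (select(0,3) replace("INM")): buf='INM' cursor=3
After op 2 (left): buf='INM' cursor=2
After op 3 (backspace): buf='IM' cursor=1
After op 4 (delete): buf='I' cursor=1
After op 5 (delete): buf='I' cursor=1
After op 6 (insert('S')): buf='IS' cursor=2
After op 7 (right): buf='IS' cursor=2
After op 8 (home): buf='IS' cursor=0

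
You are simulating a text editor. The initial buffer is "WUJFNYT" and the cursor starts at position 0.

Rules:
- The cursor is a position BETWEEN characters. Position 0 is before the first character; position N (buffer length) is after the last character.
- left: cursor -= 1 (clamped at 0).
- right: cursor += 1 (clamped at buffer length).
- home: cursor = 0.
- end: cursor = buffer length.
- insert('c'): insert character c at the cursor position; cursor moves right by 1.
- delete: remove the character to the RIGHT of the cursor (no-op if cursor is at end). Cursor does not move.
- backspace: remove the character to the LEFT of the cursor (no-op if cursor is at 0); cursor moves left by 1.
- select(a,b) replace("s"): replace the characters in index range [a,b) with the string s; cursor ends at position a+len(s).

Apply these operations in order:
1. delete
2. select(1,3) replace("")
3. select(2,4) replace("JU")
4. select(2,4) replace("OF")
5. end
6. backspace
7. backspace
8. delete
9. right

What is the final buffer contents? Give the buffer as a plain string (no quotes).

After op 1 (delete): buf='UJFNYT' cursor=0
After op 2 (select(1,3) replace("")): buf='UNYT' cursor=1
After op 3 (select(2,4) replace("JU")): buf='UNJU' cursor=4
After op 4 (select(2,4) replace("OF")): buf='UNOF' cursor=4
After op 5 (end): buf='UNOF' cursor=4
After op 6 (backspace): buf='UNO' cursor=3
After op 7 (backspace): buf='UN' cursor=2
After op 8 (delete): buf='UN' cursor=2
After op 9 (right): buf='UN' cursor=2

Answer: UN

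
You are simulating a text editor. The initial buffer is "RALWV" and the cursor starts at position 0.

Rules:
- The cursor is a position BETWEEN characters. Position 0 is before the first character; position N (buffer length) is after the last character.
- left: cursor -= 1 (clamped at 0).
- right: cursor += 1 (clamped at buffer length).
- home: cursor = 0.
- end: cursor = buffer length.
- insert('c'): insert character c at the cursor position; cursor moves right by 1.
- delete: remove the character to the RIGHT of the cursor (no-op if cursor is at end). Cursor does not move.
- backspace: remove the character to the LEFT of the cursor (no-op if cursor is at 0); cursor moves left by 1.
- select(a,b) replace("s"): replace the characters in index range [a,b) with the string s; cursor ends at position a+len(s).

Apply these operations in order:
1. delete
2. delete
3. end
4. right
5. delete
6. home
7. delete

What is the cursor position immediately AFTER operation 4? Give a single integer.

Answer: 3

Derivation:
After op 1 (delete): buf='ALWV' cursor=0
After op 2 (delete): buf='LWV' cursor=0
After op 3 (end): buf='LWV' cursor=3
After op 4 (right): buf='LWV' cursor=3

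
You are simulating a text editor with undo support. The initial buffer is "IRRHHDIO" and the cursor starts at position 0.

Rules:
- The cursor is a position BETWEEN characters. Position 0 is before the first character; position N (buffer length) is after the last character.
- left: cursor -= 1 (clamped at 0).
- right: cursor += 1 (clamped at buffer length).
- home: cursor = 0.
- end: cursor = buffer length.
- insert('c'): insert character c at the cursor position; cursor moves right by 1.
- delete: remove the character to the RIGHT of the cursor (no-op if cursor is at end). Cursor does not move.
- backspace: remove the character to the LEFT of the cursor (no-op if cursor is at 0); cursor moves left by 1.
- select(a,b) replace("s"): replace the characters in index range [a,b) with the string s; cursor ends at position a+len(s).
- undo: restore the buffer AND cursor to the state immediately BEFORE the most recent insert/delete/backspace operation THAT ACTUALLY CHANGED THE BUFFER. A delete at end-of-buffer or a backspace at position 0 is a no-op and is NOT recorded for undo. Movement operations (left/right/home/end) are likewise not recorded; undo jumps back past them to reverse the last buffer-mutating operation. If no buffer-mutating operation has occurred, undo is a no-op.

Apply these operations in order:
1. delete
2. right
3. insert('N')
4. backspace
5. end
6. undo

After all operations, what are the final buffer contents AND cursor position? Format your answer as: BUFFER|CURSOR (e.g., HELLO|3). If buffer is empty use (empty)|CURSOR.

After op 1 (delete): buf='RRHHDIO' cursor=0
After op 2 (right): buf='RRHHDIO' cursor=1
After op 3 (insert('N')): buf='RNRHHDIO' cursor=2
After op 4 (backspace): buf='RRHHDIO' cursor=1
After op 5 (end): buf='RRHHDIO' cursor=7
After op 6 (undo): buf='RNRHHDIO' cursor=2

Answer: RNRHHDIO|2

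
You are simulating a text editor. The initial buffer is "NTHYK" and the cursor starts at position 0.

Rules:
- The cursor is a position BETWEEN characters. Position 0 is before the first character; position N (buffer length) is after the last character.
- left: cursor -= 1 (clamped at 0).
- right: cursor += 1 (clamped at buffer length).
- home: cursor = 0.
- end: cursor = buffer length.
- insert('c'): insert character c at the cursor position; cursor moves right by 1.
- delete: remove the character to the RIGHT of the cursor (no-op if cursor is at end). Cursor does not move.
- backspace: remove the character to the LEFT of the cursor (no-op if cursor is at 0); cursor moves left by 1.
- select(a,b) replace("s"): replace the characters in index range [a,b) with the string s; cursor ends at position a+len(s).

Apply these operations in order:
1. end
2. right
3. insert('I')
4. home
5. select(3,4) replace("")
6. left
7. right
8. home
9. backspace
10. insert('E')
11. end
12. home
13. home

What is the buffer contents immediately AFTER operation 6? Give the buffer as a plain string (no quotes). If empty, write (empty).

After op 1 (end): buf='NTHYK' cursor=5
After op 2 (right): buf='NTHYK' cursor=5
After op 3 (insert('I')): buf='NTHYKI' cursor=6
After op 4 (home): buf='NTHYKI' cursor=0
After op 5 (select(3,4) replace("")): buf='NTHKI' cursor=3
After op 6 (left): buf='NTHKI' cursor=2

Answer: NTHKI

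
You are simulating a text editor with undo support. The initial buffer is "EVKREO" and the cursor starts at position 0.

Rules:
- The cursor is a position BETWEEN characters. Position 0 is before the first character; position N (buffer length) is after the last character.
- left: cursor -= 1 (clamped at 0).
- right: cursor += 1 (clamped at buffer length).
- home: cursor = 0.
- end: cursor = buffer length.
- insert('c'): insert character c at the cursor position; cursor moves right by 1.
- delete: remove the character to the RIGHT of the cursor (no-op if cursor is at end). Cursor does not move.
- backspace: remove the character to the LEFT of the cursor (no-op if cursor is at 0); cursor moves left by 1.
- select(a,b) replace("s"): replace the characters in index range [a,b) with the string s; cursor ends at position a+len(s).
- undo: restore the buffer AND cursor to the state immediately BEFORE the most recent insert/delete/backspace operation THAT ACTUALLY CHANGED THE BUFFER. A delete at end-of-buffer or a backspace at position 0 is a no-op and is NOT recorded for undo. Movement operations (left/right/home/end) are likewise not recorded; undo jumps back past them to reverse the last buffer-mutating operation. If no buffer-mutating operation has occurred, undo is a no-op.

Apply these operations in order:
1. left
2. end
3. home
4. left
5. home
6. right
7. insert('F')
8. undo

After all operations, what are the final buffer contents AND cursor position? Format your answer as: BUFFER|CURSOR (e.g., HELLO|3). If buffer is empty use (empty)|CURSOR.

Answer: EVKREO|1

Derivation:
After op 1 (left): buf='EVKREO' cursor=0
After op 2 (end): buf='EVKREO' cursor=6
After op 3 (home): buf='EVKREO' cursor=0
After op 4 (left): buf='EVKREO' cursor=0
After op 5 (home): buf='EVKREO' cursor=0
After op 6 (right): buf='EVKREO' cursor=1
After op 7 (insert('F')): buf='EFVKREO' cursor=2
After op 8 (undo): buf='EVKREO' cursor=1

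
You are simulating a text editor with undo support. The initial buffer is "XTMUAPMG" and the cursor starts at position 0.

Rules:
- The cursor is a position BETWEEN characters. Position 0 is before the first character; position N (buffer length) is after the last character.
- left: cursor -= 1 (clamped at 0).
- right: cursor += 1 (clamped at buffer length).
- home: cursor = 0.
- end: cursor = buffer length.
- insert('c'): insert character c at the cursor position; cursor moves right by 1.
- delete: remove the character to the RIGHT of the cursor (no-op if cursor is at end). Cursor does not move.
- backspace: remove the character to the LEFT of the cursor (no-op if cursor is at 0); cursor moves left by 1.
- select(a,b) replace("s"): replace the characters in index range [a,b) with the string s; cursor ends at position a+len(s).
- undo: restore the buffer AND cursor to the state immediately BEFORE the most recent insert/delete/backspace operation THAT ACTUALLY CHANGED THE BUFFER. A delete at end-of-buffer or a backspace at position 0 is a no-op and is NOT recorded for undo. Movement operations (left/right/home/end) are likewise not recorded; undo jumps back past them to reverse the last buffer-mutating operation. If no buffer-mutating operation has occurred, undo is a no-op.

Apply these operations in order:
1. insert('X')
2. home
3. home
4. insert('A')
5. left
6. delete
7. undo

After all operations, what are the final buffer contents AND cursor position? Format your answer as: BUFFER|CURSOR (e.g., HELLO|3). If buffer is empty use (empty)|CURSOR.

Answer: AXXTMUAPMG|0

Derivation:
After op 1 (insert('X')): buf='XXTMUAPMG' cursor=1
After op 2 (home): buf='XXTMUAPMG' cursor=0
After op 3 (home): buf='XXTMUAPMG' cursor=0
After op 4 (insert('A')): buf='AXXTMUAPMG' cursor=1
After op 5 (left): buf='AXXTMUAPMG' cursor=0
After op 6 (delete): buf='XXTMUAPMG' cursor=0
After op 7 (undo): buf='AXXTMUAPMG' cursor=0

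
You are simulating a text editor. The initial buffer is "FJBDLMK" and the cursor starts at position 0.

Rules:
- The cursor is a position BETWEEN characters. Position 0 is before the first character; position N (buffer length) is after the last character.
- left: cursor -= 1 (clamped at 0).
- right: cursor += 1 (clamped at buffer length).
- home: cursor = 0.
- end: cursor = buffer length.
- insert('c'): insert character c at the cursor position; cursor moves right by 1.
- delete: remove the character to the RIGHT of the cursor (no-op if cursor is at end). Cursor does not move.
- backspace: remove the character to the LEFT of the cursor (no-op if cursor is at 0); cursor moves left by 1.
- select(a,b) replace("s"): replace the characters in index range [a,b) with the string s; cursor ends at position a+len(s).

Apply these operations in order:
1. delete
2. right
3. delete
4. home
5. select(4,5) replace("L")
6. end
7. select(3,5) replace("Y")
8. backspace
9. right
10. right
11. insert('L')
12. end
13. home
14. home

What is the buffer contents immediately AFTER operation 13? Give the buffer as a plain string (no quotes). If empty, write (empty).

After op 1 (delete): buf='JBDLMK' cursor=0
After op 2 (right): buf='JBDLMK' cursor=1
After op 3 (delete): buf='JDLMK' cursor=1
After op 4 (home): buf='JDLMK' cursor=0
After op 5 (select(4,5) replace("L")): buf='JDLML' cursor=5
After op 6 (end): buf='JDLML' cursor=5
After op 7 (select(3,5) replace("Y")): buf='JDLY' cursor=4
After op 8 (backspace): buf='JDL' cursor=3
After op 9 (right): buf='JDL' cursor=3
After op 10 (right): buf='JDL' cursor=3
After op 11 (insert('L')): buf='JDLL' cursor=4
After op 12 (end): buf='JDLL' cursor=4
After op 13 (home): buf='JDLL' cursor=0

Answer: JDLL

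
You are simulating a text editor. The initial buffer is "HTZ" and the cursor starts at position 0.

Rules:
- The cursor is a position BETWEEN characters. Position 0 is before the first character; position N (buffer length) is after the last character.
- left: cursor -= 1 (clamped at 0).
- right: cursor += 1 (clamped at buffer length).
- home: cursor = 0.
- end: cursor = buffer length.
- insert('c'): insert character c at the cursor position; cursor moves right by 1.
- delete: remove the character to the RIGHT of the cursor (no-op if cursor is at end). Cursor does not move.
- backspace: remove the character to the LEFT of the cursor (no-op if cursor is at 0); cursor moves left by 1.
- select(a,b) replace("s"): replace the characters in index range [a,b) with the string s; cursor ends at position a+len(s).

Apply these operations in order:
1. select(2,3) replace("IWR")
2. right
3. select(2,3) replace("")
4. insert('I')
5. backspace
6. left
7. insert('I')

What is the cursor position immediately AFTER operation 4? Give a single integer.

After op 1 (select(2,3) replace("IWR")): buf='HTIWR' cursor=5
After op 2 (right): buf='HTIWR' cursor=5
After op 3 (select(2,3) replace("")): buf='HTWR' cursor=2
After op 4 (insert('I')): buf='HTIWR' cursor=3

Answer: 3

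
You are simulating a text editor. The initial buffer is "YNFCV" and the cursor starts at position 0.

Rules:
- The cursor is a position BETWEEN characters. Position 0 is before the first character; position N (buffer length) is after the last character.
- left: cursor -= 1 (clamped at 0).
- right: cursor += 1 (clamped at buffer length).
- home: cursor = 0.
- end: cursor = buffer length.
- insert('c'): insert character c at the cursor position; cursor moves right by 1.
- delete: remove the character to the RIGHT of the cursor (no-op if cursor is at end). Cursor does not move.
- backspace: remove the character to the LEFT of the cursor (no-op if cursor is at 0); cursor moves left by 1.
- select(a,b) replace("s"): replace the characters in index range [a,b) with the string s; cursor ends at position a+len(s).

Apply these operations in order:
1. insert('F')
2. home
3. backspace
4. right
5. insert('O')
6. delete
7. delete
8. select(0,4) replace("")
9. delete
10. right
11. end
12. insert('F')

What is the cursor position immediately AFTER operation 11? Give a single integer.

Answer: 0

Derivation:
After op 1 (insert('F')): buf='FYNFCV' cursor=1
After op 2 (home): buf='FYNFCV' cursor=0
After op 3 (backspace): buf='FYNFCV' cursor=0
After op 4 (right): buf='FYNFCV' cursor=1
After op 5 (insert('O')): buf='FOYNFCV' cursor=2
After op 6 (delete): buf='FONFCV' cursor=2
After op 7 (delete): buf='FOFCV' cursor=2
After op 8 (select(0,4) replace("")): buf='V' cursor=0
After op 9 (delete): buf='(empty)' cursor=0
After op 10 (right): buf='(empty)' cursor=0
After op 11 (end): buf='(empty)' cursor=0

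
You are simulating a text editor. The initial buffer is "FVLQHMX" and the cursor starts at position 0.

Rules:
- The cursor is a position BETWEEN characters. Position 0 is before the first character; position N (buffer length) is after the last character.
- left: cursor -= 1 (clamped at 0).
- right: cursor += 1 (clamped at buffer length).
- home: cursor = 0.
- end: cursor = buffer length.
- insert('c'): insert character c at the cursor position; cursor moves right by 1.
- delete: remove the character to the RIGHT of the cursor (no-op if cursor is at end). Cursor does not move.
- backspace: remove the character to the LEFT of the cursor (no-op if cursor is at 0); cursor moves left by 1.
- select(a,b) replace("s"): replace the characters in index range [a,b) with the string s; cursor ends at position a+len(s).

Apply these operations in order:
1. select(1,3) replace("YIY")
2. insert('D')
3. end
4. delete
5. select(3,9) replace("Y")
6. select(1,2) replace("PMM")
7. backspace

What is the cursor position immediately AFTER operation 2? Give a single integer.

After op 1 (select(1,3) replace("YIY")): buf='FYIYQHMX' cursor=4
After op 2 (insert('D')): buf='FYIYDQHMX' cursor=5

Answer: 5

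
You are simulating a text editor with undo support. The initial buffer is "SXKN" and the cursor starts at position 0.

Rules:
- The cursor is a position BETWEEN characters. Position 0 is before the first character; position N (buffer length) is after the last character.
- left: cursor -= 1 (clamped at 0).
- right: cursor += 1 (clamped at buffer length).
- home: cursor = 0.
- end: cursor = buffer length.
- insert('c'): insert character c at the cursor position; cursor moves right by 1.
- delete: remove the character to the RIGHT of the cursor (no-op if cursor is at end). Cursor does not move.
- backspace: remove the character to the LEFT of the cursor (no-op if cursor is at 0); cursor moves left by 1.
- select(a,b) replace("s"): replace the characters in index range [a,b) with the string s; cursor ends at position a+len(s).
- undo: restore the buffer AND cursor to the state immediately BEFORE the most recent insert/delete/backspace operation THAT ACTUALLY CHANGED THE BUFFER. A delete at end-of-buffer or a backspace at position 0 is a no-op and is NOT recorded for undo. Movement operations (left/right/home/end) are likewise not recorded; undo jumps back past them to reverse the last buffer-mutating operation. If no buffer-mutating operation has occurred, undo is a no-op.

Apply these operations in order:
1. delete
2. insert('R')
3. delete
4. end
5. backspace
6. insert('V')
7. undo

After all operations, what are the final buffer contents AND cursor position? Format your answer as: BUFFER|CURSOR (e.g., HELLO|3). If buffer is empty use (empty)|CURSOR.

After op 1 (delete): buf='XKN' cursor=0
After op 2 (insert('R')): buf='RXKN' cursor=1
After op 3 (delete): buf='RKN' cursor=1
After op 4 (end): buf='RKN' cursor=3
After op 5 (backspace): buf='RK' cursor=2
After op 6 (insert('V')): buf='RKV' cursor=3
After op 7 (undo): buf='RK' cursor=2

Answer: RK|2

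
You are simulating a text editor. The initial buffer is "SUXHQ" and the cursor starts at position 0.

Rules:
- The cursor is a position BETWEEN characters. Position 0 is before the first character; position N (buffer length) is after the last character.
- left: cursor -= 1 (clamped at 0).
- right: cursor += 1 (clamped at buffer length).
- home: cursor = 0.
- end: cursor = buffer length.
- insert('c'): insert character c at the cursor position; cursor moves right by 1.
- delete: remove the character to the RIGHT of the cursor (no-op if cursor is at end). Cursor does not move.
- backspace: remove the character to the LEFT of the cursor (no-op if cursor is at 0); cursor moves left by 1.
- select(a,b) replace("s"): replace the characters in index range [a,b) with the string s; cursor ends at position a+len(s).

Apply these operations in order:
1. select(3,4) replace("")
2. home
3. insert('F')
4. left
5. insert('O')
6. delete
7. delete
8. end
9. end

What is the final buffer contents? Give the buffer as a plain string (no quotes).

Answer: OUXQ

Derivation:
After op 1 (select(3,4) replace("")): buf='SUXQ' cursor=3
After op 2 (home): buf='SUXQ' cursor=0
After op 3 (insert('F')): buf='FSUXQ' cursor=1
After op 4 (left): buf='FSUXQ' cursor=0
After op 5 (insert('O')): buf='OFSUXQ' cursor=1
After op 6 (delete): buf='OSUXQ' cursor=1
After op 7 (delete): buf='OUXQ' cursor=1
After op 8 (end): buf='OUXQ' cursor=4
After op 9 (end): buf='OUXQ' cursor=4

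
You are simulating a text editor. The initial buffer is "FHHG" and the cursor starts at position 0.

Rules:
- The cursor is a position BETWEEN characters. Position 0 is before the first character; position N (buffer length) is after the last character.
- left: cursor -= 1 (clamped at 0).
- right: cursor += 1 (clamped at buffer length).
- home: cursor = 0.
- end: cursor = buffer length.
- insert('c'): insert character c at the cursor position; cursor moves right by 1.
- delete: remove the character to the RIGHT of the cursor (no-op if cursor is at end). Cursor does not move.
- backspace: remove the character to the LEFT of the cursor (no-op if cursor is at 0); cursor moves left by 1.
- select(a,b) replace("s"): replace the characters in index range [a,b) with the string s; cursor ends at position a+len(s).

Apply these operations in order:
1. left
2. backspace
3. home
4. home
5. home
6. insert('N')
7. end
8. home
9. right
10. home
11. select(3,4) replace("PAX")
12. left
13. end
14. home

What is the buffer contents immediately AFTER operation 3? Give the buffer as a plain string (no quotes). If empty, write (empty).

After op 1 (left): buf='FHHG' cursor=0
After op 2 (backspace): buf='FHHG' cursor=0
After op 3 (home): buf='FHHG' cursor=0

Answer: FHHG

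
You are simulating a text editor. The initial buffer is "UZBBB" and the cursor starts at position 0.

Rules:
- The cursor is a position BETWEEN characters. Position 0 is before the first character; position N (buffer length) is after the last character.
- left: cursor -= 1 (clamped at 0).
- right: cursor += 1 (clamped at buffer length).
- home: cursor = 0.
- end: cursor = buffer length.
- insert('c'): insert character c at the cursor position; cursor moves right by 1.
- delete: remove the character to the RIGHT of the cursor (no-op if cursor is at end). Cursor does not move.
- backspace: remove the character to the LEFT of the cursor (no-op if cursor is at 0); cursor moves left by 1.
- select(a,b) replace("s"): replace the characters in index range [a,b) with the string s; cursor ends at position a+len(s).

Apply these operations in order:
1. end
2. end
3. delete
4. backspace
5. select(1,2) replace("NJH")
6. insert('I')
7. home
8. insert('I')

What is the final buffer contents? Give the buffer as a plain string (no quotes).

Answer: IUNJHIBB

Derivation:
After op 1 (end): buf='UZBBB' cursor=5
After op 2 (end): buf='UZBBB' cursor=5
After op 3 (delete): buf='UZBBB' cursor=5
After op 4 (backspace): buf='UZBB' cursor=4
After op 5 (select(1,2) replace("NJH")): buf='UNJHBB' cursor=4
After op 6 (insert('I')): buf='UNJHIBB' cursor=5
After op 7 (home): buf='UNJHIBB' cursor=0
After op 8 (insert('I')): buf='IUNJHIBB' cursor=1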